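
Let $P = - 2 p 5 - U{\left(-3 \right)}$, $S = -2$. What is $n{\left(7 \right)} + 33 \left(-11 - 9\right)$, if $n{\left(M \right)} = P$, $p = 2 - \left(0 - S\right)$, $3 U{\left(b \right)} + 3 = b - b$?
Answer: $-659$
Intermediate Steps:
$U{\left(b \right)} = -1$ ($U{\left(b \right)} = -1 + \frac{b - b}{3} = -1 + \frac{1}{3} \cdot 0 = -1 + 0 = -1$)
$p = 0$ ($p = 2 - \left(0 - -2\right) = 2 - \left(0 + 2\right) = 2 - 2 = 0$)
$P = 1$ ($P = \left(-2\right) 0 \cdot 5 - -1 = 0 \cdot 5 + 1 = 0 + 1 = 1$)
$n{\left(M \right)} = 1$
$n{\left(7 \right)} + 33 \left(-11 - 9\right) = 1 + 33 \left(-11 - 9\right) = 1 + 33 \left(-20\right) = 1 - 660 = -659$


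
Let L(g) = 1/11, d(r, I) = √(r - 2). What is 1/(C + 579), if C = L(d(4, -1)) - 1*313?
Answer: 11/2927 ≈ 0.0037581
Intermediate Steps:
d(r, I) = √(-2 + r)
L(g) = 1/11
C = -3442/11 (C = 1/11 - 1*313 = 1/11 - 313 = -3442/11 ≈ -312.91)
1/(C + 579) = 1/(-3442/11 + 579) = 1/(2927/11) = 11/2927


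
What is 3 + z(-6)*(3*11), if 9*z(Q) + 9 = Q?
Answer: -52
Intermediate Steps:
z(Q) = -1 + Q/9
3 + z(-6)*(3*11) = 3 + (-1 + (1/9)*(-6))*(3*11) = 3 + (-1 - 2/3)*33 = 3 - 5/3*33 = 3 - 55 = -52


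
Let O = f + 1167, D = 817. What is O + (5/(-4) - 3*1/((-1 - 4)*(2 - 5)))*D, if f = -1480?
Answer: -29953/20 ≈ -1497.7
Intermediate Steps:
O = -313 (O = -1480 + 1167 = -313)
O + (5/(-4) - 3*1/((-1 - 4)*(2 - 5)))*D = -313 + (5/(-4) - 3*1/((-1 - 4)*(2 - 5)))*817 = -313 + (5*(-1/4) - 3/((-5*(-3))))*817 = -313 + (-5/4 - 3/15)*817 = -313 + (-5/4 - 3*1/15)*817 = -313 + (-5/4 - 1/5)*817 = -313 - 29/20*817 = -313 - 23693/20 = -29953/20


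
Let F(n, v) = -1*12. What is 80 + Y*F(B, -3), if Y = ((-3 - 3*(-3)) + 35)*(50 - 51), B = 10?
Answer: 572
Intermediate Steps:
F(n, v) = -12
Y = -41 (Y = ((-3 + 9) + 35)*(-1) = (6 + 35)*(-1) = 41*(-1) = -41)
80 + Y*F(B, -3) = 80 - 41*(-12) = 80 + 492 = 572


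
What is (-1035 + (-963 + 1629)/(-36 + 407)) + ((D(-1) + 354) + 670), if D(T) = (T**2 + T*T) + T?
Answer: -3044/371 ≈ -8.2048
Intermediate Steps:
D(T) = T + 2*T**2 (D(T) = (T**2 + T**2) + T = 2*T**2 + T = T + 2*T**2)
(-1035 + (-963 + 1629)/(-36 + 407)) + ((D(-1) + 354) + 670) = (-1035 + (-963 + 1629)/(-36 + 407)) + ((-(1 + 2*(-1)) + 354) + 670) = (-1035 + 666/371) + ((-(1 - 2) + 354) + 670) = (-1035 + 666*(1/371)) + ((-1*(-1) + 354) + 670) = (-1035 + 666/371) + ((1 + 354) + 670) = -383319/371 + (355 + 670) = -383319/371 + 1025 = -3044/371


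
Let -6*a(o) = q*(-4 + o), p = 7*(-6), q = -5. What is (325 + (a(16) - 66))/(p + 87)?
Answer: 269/45 ≈ 5.9778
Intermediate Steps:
p = -42
a(o) = -10/3 + 5*o/6 (a(o) = -(-5)*(-4 + o)/6 = -(20 - 5*o)/6 = -10/3 + 5*o/6)
(325 + (a(16) - 66))/(p + 87) = (325 + ((-10/3 + (⅚)*16) - 66))/(-42 + 87) = (325 + ((-10/3 + 40/3) - 66))/45 = (325 + (10 - 66))*(1/45) = (325 - 56)*(1/45) = 269*(1/45) = 269/45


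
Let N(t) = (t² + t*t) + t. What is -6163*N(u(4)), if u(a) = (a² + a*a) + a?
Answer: -16196364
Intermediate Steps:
u(a) = a + 2*a² (u(a) = (a² + a²) + a = 2*a² + a = a + 2*a²)
N(t) = t + 2*t² (N(t) = (t² + t²) + t = 2*t² + t = t + 2*t²)
-6163*N(u(4)) = -6163*4*(1 + 2*4)*(1 + 2*(4*(1 + 2*4))) = -6163*4*(1 + 8)*(1 + 2*(4*(1 + 8))) = -6163*4*9*(1 + 2*(4*9)) = -221868*(1 + 2*36) = -221868*(1 + 72) = -221868*73 = -6163*2628 = -16196364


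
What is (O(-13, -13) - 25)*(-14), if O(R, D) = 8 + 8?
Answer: 126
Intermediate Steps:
O(R, D) = 16
(O(-13, -13) - 25)*(-14) = (16 - 25)*(-14) = -9*(-14) = 126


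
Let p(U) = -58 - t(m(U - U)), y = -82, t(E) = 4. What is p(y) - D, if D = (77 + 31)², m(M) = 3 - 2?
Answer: -11726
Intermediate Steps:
m(M) = 1
p(U) = -62 (p(U) = -58 - 1*4 = -58 - 4 = -62)
D = 11664 (D = 108² = 11664)
p(y) - D = -62 - 1*11664 = -62 - 11664 = -11726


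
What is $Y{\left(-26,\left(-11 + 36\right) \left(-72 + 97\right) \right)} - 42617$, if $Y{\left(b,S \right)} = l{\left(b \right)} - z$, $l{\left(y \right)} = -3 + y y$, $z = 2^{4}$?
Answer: $-41960$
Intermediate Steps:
$z = 16$
$l{\left(y \right)} = -3 + y^{2}$
$Y{\left(b,S \right)} = -19 + b^{2}$ ($Y{\left(b,S \right)} = \left(-3 + b^{2}\right) - 16 = -19 + b^{2}$)
$Y{\left(-26,\left(-11 + 36\right) \left(-72 + 97\right) \right)} - 42617 = \left(-19 + \left(-26\right)^{2}\right) - 42617 = \left(-19 + 676\right) - 42617 = 657 - 42617 = -41960$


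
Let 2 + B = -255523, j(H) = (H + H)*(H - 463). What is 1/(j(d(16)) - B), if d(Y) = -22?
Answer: 1/276865 ≈ 3.6119e-6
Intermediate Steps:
j(H) = 2*H*(-463 + H) (j(H) = (2*H)*(-463 + H) = 2*H*(-463 + H))
B = -255525 (B = -2 - 255523 = -255525)
1/(j(d(16)) - B) = 1/(2*(-22)*(-463 - 22) - 1*(-255525)) = 1/(2*(-22)*(-485) + 255525) = 1/(21340 + 255525) = 1/276865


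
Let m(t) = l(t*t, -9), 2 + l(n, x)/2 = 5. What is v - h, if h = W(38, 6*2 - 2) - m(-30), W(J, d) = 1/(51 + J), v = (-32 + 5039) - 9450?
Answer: -394894/89 ≈ -4437.0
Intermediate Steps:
v = -4443 (v = 5007 - 9450 = -4443)
l(n, x) = 6 (l(n, x) = -4 + 2*5 = -4 + 10 = 6)
m(t) = 6
h = -533/89 (h = 1/(51 + 38) - 1*6 = 1/89 - 6 = -533/89 ≈ -5.9888)
v - h = -4443 - 1*(-533/89) = -4443 + 533/89 = -394894/89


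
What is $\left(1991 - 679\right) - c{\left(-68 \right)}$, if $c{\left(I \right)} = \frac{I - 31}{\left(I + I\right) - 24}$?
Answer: $\frac{209821}{160} \approx 1311.4$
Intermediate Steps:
$c{\left(I \right)} = \frac{-31 + I}{-24 + 2 I}$ ($c{\left(I \right)} = \frac{-31 + I}{2 I - 24} = \frac{-31 + I}{-24 + 2 I}$)
$\left(1991 - 679\right) - c{\left(-68 \right)} = \left(1991 - 679\right) - \frac{-31 - 68}{2 \left(-12 - 68\right)} = 1312 - \frac{1}{2} \frac{1}{-80} \left(-99\right) = 1312 - \frac{1}{2} \left(- \frac{1}{80}\right) \left(-99\right) = 1312 - \frac{99}{160} = \frac{209821}{160}$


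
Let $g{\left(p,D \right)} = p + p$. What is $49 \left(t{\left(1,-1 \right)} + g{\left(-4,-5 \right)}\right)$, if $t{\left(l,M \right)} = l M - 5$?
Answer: $-686$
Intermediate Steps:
$g{\left(p,D \right)} = 2 p$
$t{\left(l,M \right)} = -5 + M l$ ($t{\left(l,M \right)} = M l - 5 = -5 + M l$)
$49 \left(t{\left(1,-1 \right)} + g{\left(-4,-5 \right)}\right) = 49 \left(\left(-5 - 1\right) + 2 \left(-4\right)\right) = 49 \left(\left(-5 - 1\right) - 8\right) = 49 \left(-6 - 8\right) = 49 \left(-14\right) = -686$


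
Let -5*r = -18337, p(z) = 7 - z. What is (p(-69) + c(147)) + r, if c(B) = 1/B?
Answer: 2751404/735 ≈ 3743.4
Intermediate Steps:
r = 18337/5 (r = -⅕*(-18337) = 18337/5 ≈ 3667.4)
(p(-69) + c(147)) + r = ((7 - 1*(-69)) + 1/147) + 18337/5 = ((7 + 69) + 1/147) + 18337/5 = (76 + 1/147) + 18337/5 = 11173/147 + 18337/5 = 2751404/735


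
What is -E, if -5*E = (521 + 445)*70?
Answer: 13524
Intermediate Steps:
E = -13524 (E = -(521 + 445)*70/5 = -966*70/5 = -1/5*67620 = -13524)
-E = -1*(-13524) = 13524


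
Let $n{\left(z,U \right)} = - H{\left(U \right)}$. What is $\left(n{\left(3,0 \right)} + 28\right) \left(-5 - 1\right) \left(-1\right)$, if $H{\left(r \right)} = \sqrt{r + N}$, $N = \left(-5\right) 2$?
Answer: $168 - 6 i \sqrt{10} \approx 168.0 - 18.974 i$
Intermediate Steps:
$N = -10$
$H{\left(r \right)} = \sqrt{-10 + r}$ ($H{\left(r \right)} = \sqrt{r - 10} = \sqrt{-10 + r}$)
$n{\left(z,U \right)} = - \sqrt{-10 + U}$
$\left(n{\left(3,0 \right)} + 28\right) \left(-5 - 1\right) \left(-1\right) = \left(- \sqrt{-10 + 0} + 28\right) \left(-5 - 1\right) \left(-1\right) = \left(- \sqrt{-10} + 28\right) \left(\left(-6\right) \left(-1\right)\right) = \left(- i \sqrt{10} + 28\right) 6 = \left(28 - i \sqrt{10}\right) 6 = 168 - 6 i \sqrt{10}$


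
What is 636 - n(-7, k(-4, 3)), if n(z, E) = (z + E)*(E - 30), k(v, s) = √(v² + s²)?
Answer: 586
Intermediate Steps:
k(v, s) = √(s² + v²)
n(z, E) = (-30 + E)*(E + z) (n(z, E) = (E + z)*(-30 + E) = (-30 + E)*(E + z))
636 - n(-7, k(-4, 3)) = 636 - ((√(3² + (-4)²))² - 30*√(3² + (-4)²) - 30*(-7) + √(3² + (-4)²)*(-7)) = 636 - ((√(9 + 16))² - 30*√(9 + 16) + 210 + √(9 + 16)*(-7)) = 636 - ((√25)² - 30*√25 + 210 + √25*(-7)) = 636 - (5² - 30*5 + 210 + 5*(-7)) = 636 - (25 - 150 + 210 - 35) = 636 - 1*50 = 636 - 50 = 586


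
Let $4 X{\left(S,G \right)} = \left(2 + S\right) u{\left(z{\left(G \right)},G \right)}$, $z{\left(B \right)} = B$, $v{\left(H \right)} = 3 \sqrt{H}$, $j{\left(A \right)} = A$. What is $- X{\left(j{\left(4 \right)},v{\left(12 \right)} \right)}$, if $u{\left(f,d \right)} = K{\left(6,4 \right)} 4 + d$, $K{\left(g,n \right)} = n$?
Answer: $-24 - 9 \sqrt{3} \approx -39.588$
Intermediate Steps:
$u{\left(f,d \right)} = 16 + d$ ($u{\left(f,d \right)} = 4 \cdot 4 + d = 16 + d$)
$X{\left(S,G \right)} = \frac{\left(2 + S\right) \left(16 + G\right)}{4}$
$- X{\left(j{\left(4 \right)},v{\left(12 \right)} \right)} = - \frac{\left(2 + 4\right) \left(16 + 3 \sqrt{12}\right)}{4} = - \frac{6 \left(16 + 3 \cdot 2 \sqrt{3}\right)}{4} = - \frac{6 \left(16 + 6 \sqrt{3}\right)}{4} = - (24 + 9 \sqrt{3}) = -24 - 9 \sqrt{3}$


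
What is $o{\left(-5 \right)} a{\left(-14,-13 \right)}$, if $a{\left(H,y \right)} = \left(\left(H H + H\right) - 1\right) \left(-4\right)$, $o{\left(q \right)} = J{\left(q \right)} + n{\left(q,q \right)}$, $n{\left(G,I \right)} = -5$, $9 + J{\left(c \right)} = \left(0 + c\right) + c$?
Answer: $17376$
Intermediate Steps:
$J{\left(c \right)} = -9 + 2 c$ ($J{\left(c \right)} = -9 + \left(\left(0 + c\right) + c\right) = -9 + \left(c + c\right) = -9 + 2 c$)
$o{\left(q \right)} = -14 + 2 q$ ($o{\left(q \right)} = \left(-9 + 2 q\right) - 5 = -14 + 2 q$)
$a{\left(H,y \right)} = 4 - 4 H - 4 H^{2}$ ($a{\left(H,y \right)} = \left(\left(H^{2} + H\right) - 1\right) \left(-4\right) = \left(\left(H + H^{2}\right) - 1\right) \left(-4\right) = \left(-1 + H + H^{2}\right) \left(-4\right) = 4 - 4 H - 4 H^{2}$)
$o{\left(-5 \right)} a{\left(-14,-13 \right)} = \left(-14 + 2 \left(-5\right)\right) \left(4 - -56 - 4 \left(-14\right)^{2}\right) = \left(-14 - 10\right) \left(4 + 56 - 784\right) = - 24 \left(4 + 56 - 784\right) = \left(-24\right) \left(-724\right) = 17376$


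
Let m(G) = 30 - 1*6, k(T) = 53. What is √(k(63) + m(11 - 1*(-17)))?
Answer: √77 ≈ 8.7750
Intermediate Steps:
m(G) = 24 (m(G) = 30 - 6 = 24)
√(k(63) + m(11 - 1*(-17))) = √(53 + 24) = √77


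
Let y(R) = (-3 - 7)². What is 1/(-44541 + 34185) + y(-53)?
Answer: 1035599/10356 ≈ 100.00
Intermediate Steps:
y(R) = 100 (y(R) = (-10)² = 100)
1/(-44541 + 34185) + y(-53) = 1/(-44541 + 34185) + 100 = 1/(-10356) + 100 = -1/10356 + 100 = 1035599/10356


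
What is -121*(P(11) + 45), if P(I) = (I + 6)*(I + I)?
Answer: -50699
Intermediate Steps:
P(I) = 2*I*(6 + I) (P(I) = (6 + I)*(2*I) = 2*I*(6 + I))
-121*(P(11) + 45) = -121*(2*11*(6 + 11) + 45) = -121*(2*11*17 + 45) = -121*(374 + 45) = -121*419 = -50699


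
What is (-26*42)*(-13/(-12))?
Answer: -1183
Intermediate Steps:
(-26*42)*(-13/(-12)) = -(-14196)*(-1)/12 = -1092*13/12 = -1183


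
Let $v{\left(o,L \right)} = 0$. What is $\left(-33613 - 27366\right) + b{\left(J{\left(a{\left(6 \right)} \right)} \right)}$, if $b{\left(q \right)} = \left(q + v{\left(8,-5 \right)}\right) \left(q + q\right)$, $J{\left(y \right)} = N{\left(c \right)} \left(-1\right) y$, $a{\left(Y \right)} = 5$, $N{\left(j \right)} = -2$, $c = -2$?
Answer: $-60779$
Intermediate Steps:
$J{\left(y \right)} = 2 y$ ($J{\left(y \right)} = \left(-2\right) \left(-1\right) y = 2 y$)
$b{\left(q \right)} = 2 q^{2}$ ($b{\left(q \right)} = \left(q + 0\right) \left(q + q\right) = q 2 q = 2 q^{2}$)
$\left(-33613 - 27366\right) + b{\left(J{\left(a{\left(6 \right)} \right)} \right)} = \left(-33613 - 27366\right) + 2 \left(2 \cdot 5\right)^{2} = -60979 + 2 \cdot 10^{2} = -60979 + 2 \cdot 100 = -60979 + 200 = -60779$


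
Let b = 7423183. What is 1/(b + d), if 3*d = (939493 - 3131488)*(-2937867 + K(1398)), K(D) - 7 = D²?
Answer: 1/718584301423 ≈ 1.3916e-12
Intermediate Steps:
K(D) = 7 + D²
d = 718576878240 (d = ((939493 - 3131488)*(-2937867 + (7 + 1398²)))/3 = (-2191995*(-2937867 + (7 + 1954404)))/3 = (-2191995*(-2937867 + 1954411))/3 = (-2191995*(-983456))/3 = (⅓)*2155730634720 = 718576878240)
1/(b + d) = 1/(7423183 + 718576878240) = 1/718584301423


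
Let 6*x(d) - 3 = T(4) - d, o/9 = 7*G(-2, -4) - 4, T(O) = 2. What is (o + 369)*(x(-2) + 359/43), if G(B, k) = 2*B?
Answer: 66285/86 ≈ 770.76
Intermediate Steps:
o = -288 (o = 9*(7*(2*(-2)) - 4) = 9*(7*(-4) - 4) = 9*(-28 - 4) = 9*(-32) = -288)
x(d) = ⅚ - d/6 (x(d) = ½ + (2 - d)/6 = ½ + (⅓ - d/6) = ⅚ - d/6)
(o + 369)*(x(-2) + 359/43) = (-288 + 369)*((⅚ - ⅙*(-2)) + 359/43) = 81*((⅚ + ⅓) + 359*(1/43)) = 81*(7/6 + 359/43) = 81*(2455/258) = 66285/86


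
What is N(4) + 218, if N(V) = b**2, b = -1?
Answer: 219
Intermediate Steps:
N(V) = 1 (N(V) = (-1)**2 = 1)
N(4) + 218 = 1 + 218 = 219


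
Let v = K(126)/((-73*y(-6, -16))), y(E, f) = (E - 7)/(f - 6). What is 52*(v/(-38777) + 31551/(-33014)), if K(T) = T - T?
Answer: -820326/16507 ≈ -49.696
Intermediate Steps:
K(T) = 0
y(E, f) = (-7 + E)/(-6 + f)
v = 0 (v = 0/((-73*(-7 - 6)/(-6 - 16))) = 0/((-73*(-13)/(-22))) = 0/((-(-73)*(-13)/22)) = 0/((-73*13/22)) = 0/(-949/22) = 0*(-22/949) = 0)
52*(v/(-38777) + 31551/(-33014)) = 52*(0/(-38777) + 31551/(-33014)) = 52*(0*(-1/38777) + 31551*(-1/33014)) = 52*(0 - 31551/33014) = 52*(-31551/33014) = -820326/16507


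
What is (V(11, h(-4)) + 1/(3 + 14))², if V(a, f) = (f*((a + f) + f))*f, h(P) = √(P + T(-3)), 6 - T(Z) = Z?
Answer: 1020596/289 + 18720*√5/17 ≈ 5993.8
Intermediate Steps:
T(Z) = 6 - Z
h(P) = √(9 + P) (h(P) = √(P + (6 - 1*(-3))) = √(P + (6 + 3)) = √(P + 9) = √(9 + P))
V(a, f) = f²*(a + 2*f) (V(a, f) = (f*(a + 2*f))*f = f²*(a + 2*f))
(V(11, h(-4)) + 1/(3 + 14))² = ((√(9 - 4))²*(11 + 2*√(9 - 4)) + 1/(3 + 14))² = ((√5)²*(11 + 2*√5) + 1/17)² = (5*(11 + 2*√5) + 1/17)² = ((55 + 10*√5) + 1/17)² = (936/17 + 10*√5)²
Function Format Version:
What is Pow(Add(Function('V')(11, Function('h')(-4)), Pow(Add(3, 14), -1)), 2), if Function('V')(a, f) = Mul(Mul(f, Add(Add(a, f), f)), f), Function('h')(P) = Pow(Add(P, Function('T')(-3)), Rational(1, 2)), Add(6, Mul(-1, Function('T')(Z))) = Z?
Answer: Add(Rational(1020596, 289), Mul(Rational(18720, 17), Pow(5, Rational(1, 2)))) ≈ 5993.8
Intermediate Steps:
Function('T')(Z) = Add(6, Mul(-1, Z))
Function('h')(P) = Pow(Add(9, P), Rational(1, 2)) (Function('h')(P) = Pow(Add(P, Add(6, Mul(-1, -3))), Rational(1, 2)) = Pow(Add(P, Add(6, 3)), Rational(1, 2)) = Pow(Add(P, 9), Rational(1, 2)) = Pow(Add(9, P), Rational(1, 2)))
Function('V')(a, f) = Mul(Pow(f, 2), Add(a, Mul(2, f))) (Function('V')(a, f) = Mul(Mul(f, Add(a, Mul(2, f))), f) = Mul(Pow(f, 2), Add(a, Mul(2, f))))
Pow(Add(Function('V')(11, Function('h')(-4)), Pow(Add(3, 14), -1)), 2) = Pow(Add(Mul(Pow(Pow(Add(9, -4), Rational(1, 2)), 2), Add(11, Mul(2, Pow(Add(9, -4), Rational(1, 2))))), Pow(Add(3, 14), -1)), 2) = Pow(Add(Mul(Pow(Pow(5, Rational(1, 2)), 2), Add(11, Mul(2, Pow(5, Rational(1, 2))))), Pow(17, -1)), 2) = Pow(Add(Mul(5, Add(11, Mul(2, Pow(5, Rational(1, 2))))), Rational(1, 17)), 2) = Pow(Add(Add(55, Mul(10, Pow(5, Rational(1, 2)))), Rational(1, 17)), 2) = Pow(Add(Rational(936, 17), Mul(10, Pow(5, Rational(1, 2)))), 2)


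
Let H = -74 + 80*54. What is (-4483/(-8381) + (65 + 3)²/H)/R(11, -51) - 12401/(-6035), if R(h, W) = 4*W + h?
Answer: 2494760986372/1219078008445 ≈ 2.0464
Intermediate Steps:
H = 4246 (H = -74 + 4320 = 4246)
R(h, W) = h + 4*W
(-4483/(-8381) + (65 + 3)²/H)/R(11, -51) - 12401/(-6035) = (-4483/(-8381) + (65 + 3)²/4246)/(11 + 4*(-51)) - 12401/(-6035) = (-4483*(-1/8381) + 68²*(1/4246))/(11 - 204) - 12401*(-1/6035) = (4483/8381 + 4624*(1/4246))/(-193) + 12401/6035 = (4483/8381 + 2312/2123)*(-1/193) + 12401/6035 = (28894281/17792863)*(-1/193) + 12401/6035 = -28894281/3434022559 + 12401/6035 = 2494760986372/1219078008445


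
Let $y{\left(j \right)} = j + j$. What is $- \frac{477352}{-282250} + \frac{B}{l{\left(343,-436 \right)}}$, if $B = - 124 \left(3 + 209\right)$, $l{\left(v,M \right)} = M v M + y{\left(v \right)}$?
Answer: $\frac{7779413940532}{4600930012875} \approx 1.6908$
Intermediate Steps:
$y{\left(j \right)} = 2 j$
$l{\left(v,M \right)} = 2 v + v M^{2}$ ($l{\left(v,M \right)} = M v M + 2 v = v M^{2} + 2 v = 2 v + v M^{2}$)
$B = -26288$ ($B = \left(-124\right) 212 = -26288$)
$- \frac{477352}{-282250} + \frac{B}{l{\left(343,-436 \right)}} = - \frac{477352}{-282250} - \frac{26288}{343 \left(2 + \left(-436\right)^{2}\right)} = \left(-477352\right) \left(- \frac{1}{282250}\right) - \frac{26288}{343 \left(2 + 190096\right)} = \frac{238676}{141125} - \frac{26288}{343 \cdot 190098} = \frac{238676}{141125} - \frac{26288}{65203614} = \frac{238676}{141125} - \frac{13144}{32601807} = \frac{7779413940532}{4600930012875}$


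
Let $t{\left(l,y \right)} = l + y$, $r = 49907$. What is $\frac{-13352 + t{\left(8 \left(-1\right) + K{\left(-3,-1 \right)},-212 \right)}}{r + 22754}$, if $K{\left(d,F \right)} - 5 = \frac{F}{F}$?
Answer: $- \frac{13566}{72661} \approx -0.1867$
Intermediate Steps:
$K{\left(d,F \right)} = 6$ ($K{\left(d,F \right)} = 5 + \frac{F}{F} = 5 + 1 = 6$)
$\frac{-13352 + t{\left(8 \left(-1\right) + K{\left(-3,-1 \right)},-212 \right)}}{r + 22754} = \frac{-13352 + \left(\left(8 \left(-1\right) + 6\right) - 212\right)}{49907 + 22754} = \frac{-13352 + \left(\left(-8 + 6\right) - 212\right)}{72661} = \left(-13352 - 214\right) \frac{1}{72661} = \left(-13566\right) \frac{1}{72661} = - \frac{13566}{72661}$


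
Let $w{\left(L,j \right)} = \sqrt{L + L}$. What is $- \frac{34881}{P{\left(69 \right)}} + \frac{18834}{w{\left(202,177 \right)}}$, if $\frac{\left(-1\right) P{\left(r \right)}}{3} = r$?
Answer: $\frac{11627}{69} + \frac{9417 \sqrt{101}}{101} \approx 1105.5$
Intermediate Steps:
$w{\left(L,j \right)} = \sqrt{2} \sqrt{L}$ ($w{\left(L,j \right)} = \sqrt{2 L} = \sqrt{2} \sqrt{L}$)
$P{\left(r \right)} = - 3 r$
$- \frac{34881}{P{\left(69 \right)}} + \frac{18834}{w{\left(202,177 \right)}} = - \frac{34881}{\left(-3\right) 69} + \frac{18834}{\sqrt{2} \sqrt{202}} = - \frac{34881}{-207} + \frac{18834}{2 \sqrt{101}} = \left(-34881\right) \left(- \frac{1}{207}\right) + 18834 \frac{\sqrt{101}}{202} = \frac{11627}{69} + \frac{9417 \sqrt{101}}{101}$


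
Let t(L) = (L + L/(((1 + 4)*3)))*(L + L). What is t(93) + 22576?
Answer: 205136/5 ≈ 41027.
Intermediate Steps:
t(L) = 32*L²/15 (t(L) = (L + L/((5*3)))*(2*L) = (L + L/15)*(2*L) = (16*L/15)*(2*L) = 32*L²/15)
t(93) + 22576 = (32/15)*93² + 22576 = (32/15)*8649 + 22576 = 92256/5 + 22576 = 205136/5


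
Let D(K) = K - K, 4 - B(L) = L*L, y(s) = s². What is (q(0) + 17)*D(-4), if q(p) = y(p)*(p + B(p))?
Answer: 0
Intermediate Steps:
B(L) = 4 - L² (B(L) = 4 - L*L = 4 - L²)
D(K) = 0
q(p) = p²*(4 + p - p²) (q(p) = p²*(p + (4 - p²)) = p²*(4 + p - p²))
(q(0) + 17)*D(-4) = (0²*(4 + 0 - 1*0²) + 17)*0 = (0*(4 + 0 - 1*0) + 17)*0 = (0*(4 + 0 + 0) + 17)*0 = (0*4 + 17)*0 = (0 + 17)*0 = 17*0 = 0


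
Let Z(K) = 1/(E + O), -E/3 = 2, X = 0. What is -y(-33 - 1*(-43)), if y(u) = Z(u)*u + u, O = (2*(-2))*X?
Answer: -25/3 ≈ -8.3333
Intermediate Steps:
E = -6 (E = -3*2 = -6)
O = 0 (O = (2*(-2))*0 = -4*0 = 0)
Z(K) = -⅙ (Z(K) = 1/(-6 + 0) = 1/(-6) = -⅙)
y(u) = 5*u/6 (y(u) = -u/6 + u = 5*u/6)
-y(-33 - 1*(-43)) = -5*(-33 - 1*(-43))/6 = -5*(-33 + 43)/6 = -5*10/6 = -1*25/3 = -25/3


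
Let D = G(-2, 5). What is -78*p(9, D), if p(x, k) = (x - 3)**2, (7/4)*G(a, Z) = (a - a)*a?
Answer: -2808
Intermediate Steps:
G(a, Z) = 0 (G(a, Z) = 4*((a - a)*a)/7 = 4*(0*a)/7 = (4/7)*0 = 0)
D = 0
p(x, k) = (-3 + x)**2
-78*p(9, D) = -78*(-3 + 9)**2 = -78*6**2 = -78*36 = -2808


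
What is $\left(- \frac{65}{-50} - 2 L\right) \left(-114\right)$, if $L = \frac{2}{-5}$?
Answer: $- \frac{1197}{5} \approx -239.4$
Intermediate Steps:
$L = - \frac{2}{5}$ ($L = 2 \left(- \frac{1}{5}\right) = - \frac{2}{5} \approx -0.4$)
$\left(- \frac{65}{-50} - 2 L\right) \left(-114\right) = \left(- \frac{65}{-50} - - \frac{4}{5}\right) \left(-114\right) = \left(\left(-65\right) \left(- \frac{1}{50}\right) + \frac{4}{5}\right) \left(-114\right) = \left(\frac{13}{10} + \frac{4}{5}\right) \left(-114\right) = \frac{21}{10} \left(-114\right) = - \frac{1197}{5}$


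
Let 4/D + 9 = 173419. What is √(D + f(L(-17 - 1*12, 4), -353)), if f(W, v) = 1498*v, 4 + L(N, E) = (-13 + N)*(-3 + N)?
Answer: 2*I*√993836202026110/86705 ≈ 727.18*I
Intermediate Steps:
L(N, E) = -4 + (-13 + N)*(-3 + N)
D = 2/86705 (D = 4/(-9 + 173419) = 4/173410 = 4*(1/173410) = 2/86705 ≈ 2.3067e-5)
√(D + f(L(-17 - 1*12, 4), -353)) = √(2/86705 + 1498*(-353)) = √(2/86705 - 528794) = √(-45849083768/86705) = 2*I*√993836202026110/86705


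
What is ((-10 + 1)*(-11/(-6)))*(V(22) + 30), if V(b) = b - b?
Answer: -495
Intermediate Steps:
V(b) = 0
((-10 + 1)*(-11/(-6)))*(V(22) + 30) = ((-10 + 1)*(-11/(-6)))*(0 + 30) = -(-99)*(-1)/6*30 = -9*11/6*30 = -33/2*30 = -495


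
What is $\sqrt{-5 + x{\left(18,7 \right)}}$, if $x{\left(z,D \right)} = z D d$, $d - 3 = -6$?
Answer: $i \sqrt{383} \approx 19.57 i$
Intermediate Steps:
$d = -3$ ($d = 3 - 6 = -3$)
$x{\left(z,D \right)} = - 3 D z$ ($x{\left(z,D \right)} = z D \left(-3\right) = D z \left(-3\right) = - 3 D z$)
$\sqrt{-5 + x{\left(18,7 \right)}} = \sqrt{-5 - 21 \cdot 18} = \sqrt{-5 - 378} = \sqrt{-383} = i \sqrt{383}$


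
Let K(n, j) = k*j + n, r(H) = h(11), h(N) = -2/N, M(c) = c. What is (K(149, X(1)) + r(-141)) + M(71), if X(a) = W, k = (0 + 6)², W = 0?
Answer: 2418/11 ≈ 219.82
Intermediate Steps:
k = 36 (k = 6² = 36)
X(a) = 0
r(H) = -2/11
K(n, j) = n + 36*j (K(n, j) = 36*j + n = n + 36*j)
(K(149, X(1)) + r(-141)) + M(71) = ((149 + 36*0) - 2/11) + 71 = ((149 + 0) - 2/11) + 71 = (149 - 2/11) + 71 = 1637/11 + 71 = 2418/11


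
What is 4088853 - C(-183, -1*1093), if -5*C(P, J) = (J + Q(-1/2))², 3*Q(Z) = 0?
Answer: 21638914/5 ≈ 4.3278e+6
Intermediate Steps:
Q(Z) = 0 (Q(Z) = (⅓)*0 = 0)
C(P, J) = -J²/5 (C(P, J) = -(J + 0)²/5 = -J²/5)
4088853 - C(-183, -1*1093) = 4088853 - (-1)*(-1*1093)²/5 = 4088853 - (-1)*(-1093)²/5 = 4088853 - (-1)*1194649/5 = 4088853 - 1*(-1194649/5) = 4088853 + 1194649/5 = 21638914/5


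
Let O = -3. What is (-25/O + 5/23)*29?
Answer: 17110/69 ≈ 247.97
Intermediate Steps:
(-25/O + 5/23)*29 = (-25/(-3) + 5/23)*29 = (-25*(-1/3) + 5*(1/23))*29 = (25/3 + 5/23)*29 = (590/69)*29 = 17110/69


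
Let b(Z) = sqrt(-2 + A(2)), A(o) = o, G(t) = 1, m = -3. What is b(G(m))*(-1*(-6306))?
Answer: 0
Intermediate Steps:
b(Z) = 0 (b(Z) = sqrt(-2 + 2) = sqrt(0) = 0)
b(G(m))*(-1*(-6306)) = 0*(-1*(-6306)) = 0*6306 = 0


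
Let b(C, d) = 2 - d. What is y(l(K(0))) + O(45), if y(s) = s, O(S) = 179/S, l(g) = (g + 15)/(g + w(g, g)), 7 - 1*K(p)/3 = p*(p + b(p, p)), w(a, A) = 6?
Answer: 239/45 ≈ 5.3111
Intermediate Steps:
K(p) = 21 - 6*p (K(p) = 21 - 3*p*(p + (2 - p)) = 21 - 3*p*2 = 21 - 6*p)
l(g) = (15 + g)/(6 + g) (l(g) = (g + 15)/(g + 6) = (15 + g)/(6 + g))
y(l(K(0))) + O(45) = (15 + (21 - 6*0))/(6 + (21 - 6*0)) + 179/45 = (15 + (21 + 0))/(6 + (21 + 0)) + 179*(1/45) = (15 + 21)/(6 + 21) + 179/45 = 36/27 + 179/45 = (1/27)*36 + 179/45 = 4/3 + 179/45 = 239/45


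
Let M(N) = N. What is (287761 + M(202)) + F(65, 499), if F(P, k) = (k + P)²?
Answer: 606059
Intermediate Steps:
F(P, k) = (P + k)²
(287761 + M(202)) + F(65, 499) = (287761 + 202) + (65 + 499)² = 287963 + 564² = 287963 + 318096 = 606059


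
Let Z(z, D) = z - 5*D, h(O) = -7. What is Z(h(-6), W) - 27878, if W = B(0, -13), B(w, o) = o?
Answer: -27820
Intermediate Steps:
W = -13
Z(h(-6), W) - 27878 = (-7 - 5*(-13)) - 27878 = (-7 + 65) - 27878 = 58 - 27878 = -27820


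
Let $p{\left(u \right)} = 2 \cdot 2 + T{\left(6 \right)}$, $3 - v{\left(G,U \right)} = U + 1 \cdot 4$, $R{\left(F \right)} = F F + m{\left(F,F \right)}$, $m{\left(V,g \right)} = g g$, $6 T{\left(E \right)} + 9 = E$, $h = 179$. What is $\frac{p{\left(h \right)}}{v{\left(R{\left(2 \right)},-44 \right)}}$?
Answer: $\frac{7}{86} \approx 0.081395$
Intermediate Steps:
$T{\left(E \right)} = - \frac{3}{2} + \frac{E}{6}$
$m{\left(V,g \right)} = g^{2}$
$R{\left(F \right)} = 2 F^{2}$ ($R{\left(F \right)} = F F + F^{2} = F^{2} + F^{2} = 2 F^{2}$)
$v{\left(G,U \right)} = -1 - U$ ($v{\left(G,U \right)} = 3 - \left(U + 1 \cdot 4\right) = 3 - \left(U + 4\right) = 3 - \left(4 + U\right) = -1 - U$)
$p{\left(u \right)} = \frac{7}{2}$ ($p{\left(u \right)} = 2 \cdot 2 + \left(- \frac{3}{2} + \frac{1}{6} \cdot 6\right) = 4 + \left(- \frac{3}{2} + 1\right) = 4 - \frac{1}{2} = \frac{7}{2}$)
$\frac{p{\left(h \right)}}{v{\left(R{\left(2 \right)},-44 \right)}} = \frac{7}{2 \left(-1 - -44\right)} = \frac{7}{2 \left(-1 + 44\right)} = \frac{7}{2 \cdot 43} = \frac{7}{2} \cdot \frac{1}{43} = \frac{7}{86}$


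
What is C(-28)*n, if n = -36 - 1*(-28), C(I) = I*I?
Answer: -6272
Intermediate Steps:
C(I) = I²
n = -8 (n = -36 + 28 = -8)
C(-28)*n = (-28)²*(-8) = 784*(-8) = -6272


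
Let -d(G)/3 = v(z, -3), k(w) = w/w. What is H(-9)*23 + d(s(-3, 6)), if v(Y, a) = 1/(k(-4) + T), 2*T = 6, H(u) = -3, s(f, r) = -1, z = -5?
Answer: -279/4 ≈ -69.750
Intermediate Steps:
k(w) = 1
T = 3 (T = (½)*6 = 3)
v(Y, a) = ¼ (v(Y, a) = 1/(1 + 3) = 1/4 = ¼)
d(G) = -¾ (d(G) = -3*¼ = -¾)
H(-9)*23 + d(s(-3, 6)) = -3*23 - ¾ = -69 - ¾ = -279/4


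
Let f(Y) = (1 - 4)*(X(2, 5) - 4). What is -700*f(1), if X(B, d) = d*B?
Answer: 12600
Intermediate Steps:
X(B, d) = B*d
f(Y) = -18 (f(Y) = (1 - 4)*(2*5 - 4) = -3*(10 - 4) = -3*6 = -18)
-700*f(1) = -700*(-18) = 12600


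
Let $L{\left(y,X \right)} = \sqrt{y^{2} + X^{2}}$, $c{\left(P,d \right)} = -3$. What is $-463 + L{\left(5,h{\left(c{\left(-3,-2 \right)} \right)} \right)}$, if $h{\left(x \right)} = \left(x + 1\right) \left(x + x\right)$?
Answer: $-450$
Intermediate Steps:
$h{\left(x \right)} = 2 x \left(1 + x\right)$ ($h{\left(x \right)} = \left(1 + x\right) 2 x = 2 x \left(1 + x\right)$)
$L{\left(y,X \right)} = \sqrt{X^{2} + y^{2}}$
$-463 + L{\left(5,h{\left(c{\left(-3,-2 \right)} \right)} \right)} = -463 + \sqrt{\left(2 \left(-3\right) \left(1 - 3\right)\right)^{2} + 5^{2}} = -463 + \sqrt{\left(2 \left(-3\right) \left(-2\right)\right)^{2} + 25} = -463 + \sqrt{12^{2} + 25} = -463 + \sqrt{144 + 25} = -463 + \sqrt{169} = -463 + 13 = -450$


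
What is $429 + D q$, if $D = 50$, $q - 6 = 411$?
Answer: $21279$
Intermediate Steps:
$q = 417$ ($q = 6 + 411 = 417$)
$429 + D q = 429 + 50 \cdot 417 = 429 + 20850 = 21279$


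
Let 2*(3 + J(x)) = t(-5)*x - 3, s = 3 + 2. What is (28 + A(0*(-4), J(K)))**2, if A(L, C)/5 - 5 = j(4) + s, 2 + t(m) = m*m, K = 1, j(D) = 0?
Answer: 6084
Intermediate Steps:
t(m) = -2 + m**2 (t(m) = -2 + m*m = -2 + m**2)
s = 5
J(x) = -9/2 + 23*x/2 (J(x) = -3 + ((-2 + (-5)**2)*x - 3)/2 = -3 + ((-2 + 25)*x - 3)/2 = -3 + (23*x - 3)/2 = -3 + (-3 + 23*x)/2 = -3 + (-3/2 + 23*x/2) = -9/2 + 23*x/2)
A(L, C) = 50 (A(L, C) = 25 + 5*(0 + 5) = 25 + 5*5 = 25 + 25 = 50)
(28 + A(0*(-4), J(K)))**2 = (28 + 50)**2 = 78**2 = 6084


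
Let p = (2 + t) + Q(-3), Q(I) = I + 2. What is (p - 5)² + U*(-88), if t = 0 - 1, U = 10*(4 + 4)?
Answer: -7015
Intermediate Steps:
Q(I) = 2 + I
U = 80 (U = 10*8 = 80)
t = -1
p = 0 (p = (2 - 1) + (2 - 3) = 1 - 1 = 0)
(p - 5)² + U*(-88) = (0 - 5)² + 80*(-88) = (-5)² - 7040 = 25 - 7040 = -7015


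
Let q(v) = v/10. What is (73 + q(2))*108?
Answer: 39528/5 ≈ 7905.6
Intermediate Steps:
q(v) = v/10 (q(v) = v*(⅒) = v/10)
(73 + q(2))*108 = (73 + (⅒)*2)*108 = (73 + ⅕)*108 = (366/5)*108 = 39528/5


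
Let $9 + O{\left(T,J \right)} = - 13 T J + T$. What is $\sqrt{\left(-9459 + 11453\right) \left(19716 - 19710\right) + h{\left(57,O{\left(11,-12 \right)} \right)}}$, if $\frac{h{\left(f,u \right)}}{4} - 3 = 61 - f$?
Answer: $2 \sqrt{2998} \approx 109.51$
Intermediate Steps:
$O{\left(T,J \right)} = -9 + T - 13 J T$ ($O{\left(T,J \right)} = -9 + \left(- 13 T J + T\right) = -9 - \left(- T + 13 J T\right) = -9 + T - 13 J T$)
$h{\left(f,u \right)} = 256 - 4 f$ ($h{\left(f,u \right)} = 12 + 4 \left(61 - f\right) = 12 - \left(-244 + 4 f\right) = 256 - 4 f$)
$\sqrt{\left(-9459 + 11453\right) \left(19716 - 19710\right) + h{\left(57,O{\left(11,-12 \right)} \right)}} = \sqrt{\left(-9459 + 11453\right) \left(19716 - 19710\right) + \left(256 - 228\right)} = \sqrt{1994 \cdot 6 + \left(256 - 228\right)} = \sqrt{11964 + 28} = \sqrt{11992} = 2 \sqrt{2998}$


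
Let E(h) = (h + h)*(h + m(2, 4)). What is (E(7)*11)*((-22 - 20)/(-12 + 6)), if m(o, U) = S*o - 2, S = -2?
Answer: 1078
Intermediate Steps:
m(o, U) = -2 - 2*o (m(o, U) = -2*o - 2 = -2 - 2*o)
E(h) = 2*h*(-6 + h) (E(h) = (h + h)*(h + (-2 - 2*2)) = (2*h)*(h + (-2 - 4)) = (2*h)*(h - 6) = (2*h)*(-6 + h) = 2*h*(-6 + h))
(E(7)*11)*((-22 - 20)/(-12 + 6)) = ((2*7*(-6 + 7))*11)*((-22 - 20)/(-12 + 6)) = ((2*7*1)*11)*(-42/(-6)) = (14*11)*(-42*(-1/6)) = 154*7 = 1078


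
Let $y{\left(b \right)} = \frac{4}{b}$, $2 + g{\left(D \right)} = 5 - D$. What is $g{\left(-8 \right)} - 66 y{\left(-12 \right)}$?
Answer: $33$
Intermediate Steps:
$g{\left(D \right)} = 3 - D$ ($g{\left(D \right)} = -2 - \left(-5 + D\right) = 3 - D$)
$g{\left(-8 \right)} - 66 y{\left(-12 \right)} = \left(3 - -8\right) - 66 \frac{4}{-12} = \left(3 + 8\right) - 66 \cdot 4 \left(- \frac{1}{12}\right) = 11 - -22 = 11 + 22 = 33$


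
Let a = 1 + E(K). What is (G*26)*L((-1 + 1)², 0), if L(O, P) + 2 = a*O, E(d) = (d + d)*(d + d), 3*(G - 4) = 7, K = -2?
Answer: -988/3 ≈ -329.33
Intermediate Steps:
G = 19/3 (G = 4 + (⅓)*7 = 4 + 7/3 = 19/3 ≈ 6.3333)
E(d) = 4*d² (E(d) = (2*d)*(2*d) = 4*d²)
a = 17 (a = 1 + 4*(-2)² = 1 + 4*4 = 1 + 16 = 17)
L(O, P) = -2 + 17*O
(G*26)*L((-1 + 1)², 0) = ((19/3)*26)*(-2 + 17*(-1 + 1)²) = 494*(-2 + 17*0²)/3 = 494*(-2 + 17*0)/3 = 494*(-2 + 0)/3 = (494/3)*(-2) = -988/3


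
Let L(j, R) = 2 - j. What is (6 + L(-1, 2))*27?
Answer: 243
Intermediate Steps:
(6 + L(-1, 2))*27 = (6 + (2 - 1*(-1)))*27 = (6 + (2 + 1))*27 = (6 + 3)*27 = 9*27 = 243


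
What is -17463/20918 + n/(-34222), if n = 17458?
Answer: -481402615/357927898 ≈ -1.3450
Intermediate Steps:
-17463/20918 + n/(-34222) = -17463/20918 + 17458/(-34222) = -17463*1/20918 + 17458*(-1/34222) = -17463/20918 - 8729/17111 = -481402615/357927898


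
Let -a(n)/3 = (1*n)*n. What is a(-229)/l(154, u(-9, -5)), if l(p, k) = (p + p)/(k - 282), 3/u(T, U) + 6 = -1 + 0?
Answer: 311027571/2156 ≈ 1.4426e+5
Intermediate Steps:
u(T, U) = -3/7 (u(T, U) = 3/(-6 + (-1 + 0)) = 3/(-6 - 1) = 3/(-7) = 3*(-⅐) = -3/7)
l(p, k) = 2*p/(-282 + k) (l(p, k) = (2*p)/(-282 + k) = 2*p/(-282 + k))
a(n) = -3*n² (a(n) = -3*1*n*n = -3*n*n = -3*n²)
a(-229)/l(154, u(-9, -5)) = (-3*(-229)²)/((2*154/(-282 - 3/7))) = (-3*52441)/((2*154/(-1977/7))) = -157323/(2*154*(-7/1977)) = -157323/(-2156/1977) = -157323*(-1977/2156) = 311027571/2156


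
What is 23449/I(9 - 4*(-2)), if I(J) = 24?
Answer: 23449/24 ≈ 977.04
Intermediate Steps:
23449/I(9 - 4*(-2)) = 23449/24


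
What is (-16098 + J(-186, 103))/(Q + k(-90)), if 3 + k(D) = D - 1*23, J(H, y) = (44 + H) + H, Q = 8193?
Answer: -16426/8077 ≈ -2.0337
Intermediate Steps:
J(H, y) = 44 + 2*H
k(D) = -26 + D (k(D) = -3 + (D - 1*23) = -3 + (D - 23) = -3 + (-23 + D) = -26 + D)
(-16098 + J(-186, 103))/(Q + k(-90)) = (-16098 + (44 + 2*(-186)))/(8193 + (-26 - 90)) = (-16098 + (44 - 372))/(8193 - 116) = (-16098 - 328)/8077 = -16426*1/8077 = -16426/8077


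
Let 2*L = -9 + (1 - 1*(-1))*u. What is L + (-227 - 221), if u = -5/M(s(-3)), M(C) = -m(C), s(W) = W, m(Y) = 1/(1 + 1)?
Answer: -885/2 ≈ -442.50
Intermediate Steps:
m(Y) = 1/2
M(C) = -1/2 (M(C) = -1*1/2 = -1/2)
u = 10 (u = -5/(-1/2) = -5*(-2) = 10)
L = 11/2 (L = (-9 + (1 - 1*(-1))*10)/2 = (-9 + (1 + 1)*10)/2 = (-9 + 2*10)/2 = (-9 + 20)/2 = (1/2)*11 = 11/2 ≈ 5.5000)
L + (-227 - 221) = 11/2 + (-227 - 221) = 11/2 - 448 = -885/2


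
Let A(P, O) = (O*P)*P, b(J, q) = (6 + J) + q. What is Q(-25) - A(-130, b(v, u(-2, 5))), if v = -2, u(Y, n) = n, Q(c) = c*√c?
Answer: -152100 - 125*I ≈ -1.521e+5 - 125.0*I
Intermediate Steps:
Q(c) = c^(3/2)
b(J, q) = 6 + J + q
A(P, O) = O*P²
Q(-25) - A(-130, b(v, u(-2, 5))) = (-25)^(3/2) - (6 - 2 + 5)*(-130)² = -125*I - 9*16900 = -125*I - 1*152100 = -125*I - 152100 = -152100 - 125*I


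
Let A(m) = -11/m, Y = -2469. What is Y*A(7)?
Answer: 27159/7 ≈ 3879.9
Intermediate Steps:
Y*A(7) = -(-27159)/7 = -2469*(-11/7) = 27159/7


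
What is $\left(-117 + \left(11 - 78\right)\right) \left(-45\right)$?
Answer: $8280$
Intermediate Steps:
$\left(-117 + \left(11 - 78\right)\right) \left(-45\right) = \left(-117 - 67\right) \left(-45\right) = \left(-184\right) \left(-45\right) = 8280$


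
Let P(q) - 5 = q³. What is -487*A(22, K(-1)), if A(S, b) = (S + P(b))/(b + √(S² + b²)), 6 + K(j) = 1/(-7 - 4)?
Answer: 4320503777/3543122 + 64485131*√63053/3543122 ≈ 5789.5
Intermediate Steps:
P(q) = 5 + q³
K(j) = -67/11 (K(j) = -6 + 1/(-7 - 4) = -6 + 1/(-11) = -6 - 1/11 = -67/11)
A(S, b) = (5 + S + b³)/(b + √(S² + b²)) (A(S, b) = (S + (5 + b³))/(b + √(S² + b²)) = (5 + S + b³)/(b + √(S² + b²)))
-487*A(22, K(-1)) = -487*(5 + 22 + (-67/11)³)/(-67/11 + √(22² + (-67/11)²)) = -487*(5 + 22 - 300763/1331)/(-67/11 + √(484 + 4489/121)) = -487*(-264826)/((-67/11 + √(63053/121))*1331) = -487*(-264826)/((-67/11 + √63053/11)*1331) = -(-128970262)/(1331*(-67/11 + √63053/11)) = 128970262/(1331*(-67/11 + √63053/11))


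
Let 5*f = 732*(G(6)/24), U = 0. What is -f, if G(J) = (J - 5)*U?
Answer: 0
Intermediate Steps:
G(J) = 0 (G(J) = (J - 5)*0 = (-5 + J)*0 = 0)
f = 0 (f = (732*(0/24))/5 = (732*(0*(1/24)))/5 = (732*0)/5 = (1/5)*0 = 0)
-f = -1*0 = 0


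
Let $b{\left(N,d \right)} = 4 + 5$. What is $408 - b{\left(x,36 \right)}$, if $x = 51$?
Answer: $399$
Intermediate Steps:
$b{\left(N,d \right)} = 9$
$408 - b{\left(x,36 \right)} = 408 - 9 = 399$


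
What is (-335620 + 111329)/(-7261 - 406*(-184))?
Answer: -224291/67443 ≈ -3.3256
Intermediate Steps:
(-335620 + 111329)/(-7261 - 406*(-184)) = -224291/(-7261 + 74704) = -224291/67443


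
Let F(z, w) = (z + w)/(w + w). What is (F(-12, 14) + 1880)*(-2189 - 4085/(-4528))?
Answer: -260780755947/63392 ≈ -4.1138e+6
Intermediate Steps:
F(z, w) = (w + z)/(2*w) (F(z, w) = (w + z)/((2*w)) = (w + z)*(1/(2*w)) = (w + z)/(2*w))
(F(-12, 14) + 1880)*(-2189 - 4085/(-4528)) = ((½)*(14 - 12)/14 + 1880)*(-2189 - 4085/(-4528)) = ((½)*(1/14)*2 + 1880)*(-2189 - 4085*(-1/4528)) = (1/14 + 1880)*(-2189 + 4085/4528) = (26321/14)*(-9907707/4528) = -260780755947/63392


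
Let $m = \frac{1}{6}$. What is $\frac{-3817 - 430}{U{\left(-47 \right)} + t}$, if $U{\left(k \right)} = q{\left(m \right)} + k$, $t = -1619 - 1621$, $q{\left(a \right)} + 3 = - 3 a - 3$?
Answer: $\frac{8494}{6587} \approx 1.2895$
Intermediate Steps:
$m = \frac{1}{6} \approx 0.16667$
$q{\left(a \right)} = -6 - 3 a$ ($q{\left(a \right)} = -3 - \left(3 + 3 a\right) = -6 - 3 a$)
$t = -3240$ ($t = -1619 - 1621 = -3240$)
$U{\left(k \right)} = - \frac{13}{2} + k$ ($U{\left(k \right)} = \left(-6 - \frac{1}{2}\right) + k = - \frac{13}{2} + k$)
$\frac{-3817 - 430}{U{\left(-47 \right)} + t} = \frac{-3817 - 430}{\left(- \frac{13}{2} - 47\right) - 3240} = - \frac{4247}{- \frac{107}{2} - 3240} = - \frac{4247}{- \frac{6587}{2}} = \left(-4247\right) \left(- \frac{2}{6587}\right) = \frac{8494}{6587}$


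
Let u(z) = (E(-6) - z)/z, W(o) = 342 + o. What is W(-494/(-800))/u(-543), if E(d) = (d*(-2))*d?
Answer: -24805507/62800 ≈ -394.99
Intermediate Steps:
E(d) = -2*d**2 (E(d) = (-2*d)*d = -2*d**2)
u(z) = (-72 - z)/z (u(z) = (-2*(-6)**2 - z)/z = (-2*36 - z)/z = (-72 - z)/z)
W(-494/(-800))/u(-543) = (342 - 494/(-800))/(((-72 - 1*(-543))/(-543))) = (342 - 494*(-1/800))/((-(-72 + 543)/543)) = (342 + 247/400)/((-1/543*471)) = 137047/(400*(-157/181)) = (137047/400)*(-181/157) = -24805507/62800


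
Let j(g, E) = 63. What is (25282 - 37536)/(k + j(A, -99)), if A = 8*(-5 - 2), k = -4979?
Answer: 6127/2458 ≈ 2.4927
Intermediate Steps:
A = -56 (A = 8*(-7) = -56)
(25282 - 37536)/(k + j(A, -99)) = (25282 - 37536)/(-4979 + 63) = -12254/(-4916) = -12254*(-1/4916) = 6127/2458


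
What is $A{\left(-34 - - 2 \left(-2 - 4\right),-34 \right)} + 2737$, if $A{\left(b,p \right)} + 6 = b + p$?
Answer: $2651$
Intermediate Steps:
$A{\left(b,p \right)} = -6 + b + p$ ($A{\left(b,p \right)} = -6 + \left(b + p\right) = -6 + b + p$)
$A{\left(-34 - - 2 \left(-2 - 4\right),-34 \right)} + 2737 = \left(-6 - \left(34 - 2 \left(-2 - 4\right)\right) - 34\right) + 2737 = \left(-6 - \left(34 - -12\right) - 34\right) + 2737 = \left(-6 - 46 - 34\right) + 2737 = -86 + 2737 = 2651$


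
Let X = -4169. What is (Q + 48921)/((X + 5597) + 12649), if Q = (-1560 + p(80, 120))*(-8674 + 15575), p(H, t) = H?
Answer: -10164559/14077 ≈ -722.07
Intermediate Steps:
Q = -10213480 (Q = (-1560 + 80)*(-8674 + 15575) = -1480*6901 = -10213480)
(Q + 48921)/((X + 5597) + 12649) = (-10213480 + 48921)/((-4169 + 5597) + 12649) = -10164559/(1428 + 12649) = -10164559/14077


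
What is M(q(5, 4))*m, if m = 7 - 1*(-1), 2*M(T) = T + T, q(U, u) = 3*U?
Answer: 120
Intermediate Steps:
M(T) = T (M(T) = (T + T)/2 = (2*T)/2 = T)
m = 8 (m = 7 + 1 = 8)
M(q(5, 4))*m = (3*5)*8 = 15*8 = 120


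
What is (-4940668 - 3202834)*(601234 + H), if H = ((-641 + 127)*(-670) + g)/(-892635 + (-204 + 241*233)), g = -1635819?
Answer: -2048275455618207213/418343 ≈ -4.8962e+12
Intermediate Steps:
H = 1291439/836686 (H = ((-641 + 127)*(-670) - 1635819)/(-892635 + (-204 + 241*233)) = (-514*(-670) - 1635819)/(-892635 + (-204 + 56153)) = (344380 - 1635819)/(-892635 + 55949) = -1291439/(-836686) = -1291439*(-1/836686) = 1291439/836686 ≈ 1.5435)
(-4940668 - 3202834)*(601234 + H) = (-4940668 - 3202834)*(601234 + 1291439/836686) = -8143502*503045361963/836686 = -2048275455618207213/418343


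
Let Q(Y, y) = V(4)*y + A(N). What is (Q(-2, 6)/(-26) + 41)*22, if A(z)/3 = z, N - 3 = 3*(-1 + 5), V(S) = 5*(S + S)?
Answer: 8591/13 ≈ 660.85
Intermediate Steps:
V(S) = 10*S (V(S) = 5*(2*S) = 10*S)
N = 15 (N = 3 + 3*(-1 + 5) = 3 + 3*4 = 3 + 12 = 15)
A(z) = 3*z
Q(Y, y) = 45 + 40*y (Q(Y, y) = (10*4)*y + 3*15 = 40*y + 45 = 45 + 40*y)
(Q(-2, 6)/(-26) + 41)*22 = ((45 + 40*6)/(-26) + 41)*22 = ((45 + 240)*(-1/26) + 41)*22 = (285*(-1/26) + 41)*22 = (-285/26 + 41)*22 = (781/26)*22 = 8591/13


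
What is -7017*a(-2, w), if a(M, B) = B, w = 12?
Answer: -84204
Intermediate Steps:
-7017*a(-2, w) = -7017*12 = -84204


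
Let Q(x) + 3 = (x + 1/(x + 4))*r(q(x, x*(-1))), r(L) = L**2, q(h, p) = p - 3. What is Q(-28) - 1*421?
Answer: -430801/24 ≈ -17950.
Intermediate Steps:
q(h, p) = -3 + p
Q(x) = -3 + (-3 - x)**2*(x + 1/(4 + x)) (Q(x) = -3 + (x + 1/(x + 4))*(-3 + x*(-1))**2 = -3 + (x + 1/(4 + x))*(-3 - x)**2 = -3 + (-3 - x)**2*(x + 1/(4 + x)))
Q(-28) - 1*421 = (-3 + (-28)**4 + 10*(-28)**3 + 34*(-28)**2 + 39*(-28))/(4 - 28) - 1*421 = (-3 + 614656 + 10*(-21952) + 34*784 - 1092)/(-24) - 421 = -(-3 + 614656 - 219520 + 26656 - 1092)/24 - 421 = -1/24*420697 - 421 = -420697/24 - 421 = -430801/24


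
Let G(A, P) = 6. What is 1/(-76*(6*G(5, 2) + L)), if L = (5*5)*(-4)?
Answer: 1/4864 ≈ 0.00020559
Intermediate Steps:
L = -100 (L = 25*(-4) = -100)
1/(-76*(6*G(5, 2) + L)) = 1/(-76*(6*6 - 100)) = 1/(-76*(36 - 100)) = 1/(-76*(-64)) = 1/4864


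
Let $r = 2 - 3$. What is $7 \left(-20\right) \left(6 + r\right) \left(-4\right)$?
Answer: $2800$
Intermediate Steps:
$r = -1$ ($r = 2 - 3 = -1$)
$7 \left(-20\right) \left(6 + r\right) \left(-4\right) = 7 \left(-20\right) \left(6 - 1\right) \left(-4\right) = - 140 \cdot 5 \left(-4\right) = \left(-140\right) \left(-20\right) = 2800$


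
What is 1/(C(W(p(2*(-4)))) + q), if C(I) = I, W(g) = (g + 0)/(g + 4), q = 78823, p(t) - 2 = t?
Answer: 1/78826 ≈ 1.2686e-5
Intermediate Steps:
p(t) = 2 + t
W(g) = g/(4 + g)
1/(C(W(p(2*(-4)))) + q) = 1/((2 + 2*(-4))/(4 + (2 + 2*(-4))) + 78823) = 1/((2 - 8)/(4 + (2 - 8)) + 78823) = 1/(-6/(4 - 6) + 78823) = 1/(-6/(-2) + 78823) = 1/(-6*(-½) + 78823) = 1/(3 + 78823) = 1/78826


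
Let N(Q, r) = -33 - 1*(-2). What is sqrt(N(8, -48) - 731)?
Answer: I*sqrt(762) ≈ 27.604*I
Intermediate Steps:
N(Q, r) = -31 (N(Q, r) = -33 + 2 = -31)
sqrt(N(8, -48) - 731) = sqrt(-31 - 731) = sqrt(-762) = I*sqrt(762)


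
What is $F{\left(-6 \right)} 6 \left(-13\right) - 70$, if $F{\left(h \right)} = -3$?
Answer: $164$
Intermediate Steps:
$F{\left(-6 \right)} 6 \left(-13\right) - 70 = - 3 \cdot 6 \left(-13\right) - 70 = \left(-3\right) \left(-78\right) - 70 = 234 - 70 = 164$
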